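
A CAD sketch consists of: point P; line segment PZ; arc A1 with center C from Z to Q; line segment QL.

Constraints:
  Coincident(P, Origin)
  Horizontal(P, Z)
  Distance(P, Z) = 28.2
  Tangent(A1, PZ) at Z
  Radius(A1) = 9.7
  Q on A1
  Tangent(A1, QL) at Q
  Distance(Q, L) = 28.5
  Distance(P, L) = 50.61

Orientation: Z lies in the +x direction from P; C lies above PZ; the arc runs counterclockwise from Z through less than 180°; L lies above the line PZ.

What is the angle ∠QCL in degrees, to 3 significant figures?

71.2°

Checks: |CQ| = 9.700 ✓; ∠(CQ, QL) = 90.00° ✓; |QL| = 28.50 ✓; |PL| = 50.61 ✓.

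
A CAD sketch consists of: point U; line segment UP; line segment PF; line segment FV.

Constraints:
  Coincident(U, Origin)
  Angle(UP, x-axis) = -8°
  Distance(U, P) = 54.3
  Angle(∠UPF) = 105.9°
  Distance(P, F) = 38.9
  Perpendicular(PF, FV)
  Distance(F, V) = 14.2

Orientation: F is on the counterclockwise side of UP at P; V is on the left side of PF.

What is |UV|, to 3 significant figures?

65.9

U is at the origin; UP runs at -8.0° with length 54.3, so P = 54.3·(cos -8.0°, sin -8.0°) = (53.8, -7.56). ∠UPF = 105.9°, so PF runs at -8.0° + (180° − 105.9°) = 66.1° from the x-axis; with |PF| = 38.9, F = P + 38.9·(cos 66.1°, sin 66.1°) = (69.5, 28.0). PF is perpendicular to FV; with |FV| = 14.2 on the left of PF, V = F + 14.2·(-0.914, 0.405) = (56.5, 33.8). Then |UV| = |V − U| = 65.9.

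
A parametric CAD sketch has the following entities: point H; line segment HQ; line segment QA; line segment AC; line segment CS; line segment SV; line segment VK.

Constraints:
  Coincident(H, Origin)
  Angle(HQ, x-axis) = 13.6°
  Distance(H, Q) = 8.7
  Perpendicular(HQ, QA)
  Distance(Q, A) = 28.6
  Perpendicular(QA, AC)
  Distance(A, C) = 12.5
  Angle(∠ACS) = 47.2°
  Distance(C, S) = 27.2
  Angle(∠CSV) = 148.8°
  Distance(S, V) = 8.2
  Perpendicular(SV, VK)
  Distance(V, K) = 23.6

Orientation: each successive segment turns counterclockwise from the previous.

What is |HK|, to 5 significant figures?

41.109

∠CSV = 148.8° gives SV at -2.4000° from the x-axis; with |SV| = 8.2, V = (20.430, 11.509). SV ⟂ VK, so VK runs at 87.600°; with |VK| = 23.6, K = (21.418, 35.088). Then |HK| = |K − H| = 41.109.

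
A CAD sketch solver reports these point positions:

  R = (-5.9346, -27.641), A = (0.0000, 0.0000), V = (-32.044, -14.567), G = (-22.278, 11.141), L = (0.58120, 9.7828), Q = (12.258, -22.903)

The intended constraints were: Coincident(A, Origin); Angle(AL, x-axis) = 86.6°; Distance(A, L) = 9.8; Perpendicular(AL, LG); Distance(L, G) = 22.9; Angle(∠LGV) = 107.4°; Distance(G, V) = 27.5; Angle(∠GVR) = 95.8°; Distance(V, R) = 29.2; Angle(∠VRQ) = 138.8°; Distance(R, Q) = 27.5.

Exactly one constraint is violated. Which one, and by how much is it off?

Distance(R, Q) = 27.5 — off by 8.70.

A = (0.00, 0.00) ✓; AL at 86.60° ✓; |AL| = 9.800 ✓; ∠(AL, LG) = 90.00° ✓; |LG| = 22.90 ✓; ∠LGV = 107.4° ✓; |GV| = 27.50 ✓; ∠GVR = 95.80° ✓; |VR| = 29.20 ✓; ∠VRQ = 138.8° ✓; |RQ| = 18.80 ✗.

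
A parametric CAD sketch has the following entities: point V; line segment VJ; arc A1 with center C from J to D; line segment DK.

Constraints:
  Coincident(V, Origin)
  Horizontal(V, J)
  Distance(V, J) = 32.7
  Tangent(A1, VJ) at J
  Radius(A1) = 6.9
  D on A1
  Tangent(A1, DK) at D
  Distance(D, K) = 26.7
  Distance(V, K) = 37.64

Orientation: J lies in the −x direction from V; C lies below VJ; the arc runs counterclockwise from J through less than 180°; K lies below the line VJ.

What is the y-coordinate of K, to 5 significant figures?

-31.604

V is at the origin; VJ is horizontal with |VJ| = 32.7 and J on the −x side, so J = (-32.700, 0.0000). Since A1 is tangent to VJ there, CJ ⟂ VJ, so C = J + (0, -6.9) = (-32.700, -6.9000). Since CD ⟂ DK (tangency), |CK| = √(6.9² + 26.7²) = 27.577 regardless of where D sits on A1. So K lies on both circle(V, 37.64) and circle(C, 27.577); the below-VJ intersection is K = (-20.444, -31.604). D is the foot of the tangent from K: D = (-37.917, -11.416).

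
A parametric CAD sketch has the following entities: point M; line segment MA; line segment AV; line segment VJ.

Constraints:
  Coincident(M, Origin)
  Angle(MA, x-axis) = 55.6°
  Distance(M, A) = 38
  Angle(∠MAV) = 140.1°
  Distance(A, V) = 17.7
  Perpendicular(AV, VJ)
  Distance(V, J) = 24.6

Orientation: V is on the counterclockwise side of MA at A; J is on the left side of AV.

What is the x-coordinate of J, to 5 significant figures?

-4.7145

M is at the origin; MA runs at 55.6° with length 38.0, so A = 38.0·(cos 55.6°, sin 55.6°) = (21.469, 31.354). ∠MAV = 140.1°, so AV runs at 55.6° + (180° − 140.1°) = 95.500° from the x-axis; with |AV| = 17.7, V = A + 17.7·(cos 95.500°, sin 95.500°) = (19.772, 48.973). The perpendicularity gives VJ at right angles to AV; with |VJ| = 24.6 on the left of AV, J = V + 24.6·(-0.99540, -0.095846) = (-4.7145, 46.615). So J.x = -4.7145.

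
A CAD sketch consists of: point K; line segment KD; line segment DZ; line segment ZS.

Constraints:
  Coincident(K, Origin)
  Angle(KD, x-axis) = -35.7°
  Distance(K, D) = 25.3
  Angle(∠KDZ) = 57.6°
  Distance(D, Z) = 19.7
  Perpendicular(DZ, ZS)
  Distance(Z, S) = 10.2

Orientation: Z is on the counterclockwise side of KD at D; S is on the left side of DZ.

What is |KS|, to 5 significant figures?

12.741

∠KDZ = 57.6°, so DZ runs at -35.7° + (180° − 57.6°) = 86.700° from the x-axis; with |DZ| = 19.7, Z = D + 19.7·(cos 86.700°, sin 86.700°) = (21.680, 4.9037). DZ is perpendicular to ZS; with |ZS| = 10.2 on the left of DZ, S = Z + 10.2·(-0.99834, 0.057564) = (11.497, 5.4909). Then |KS| = |S − K| = 12.741.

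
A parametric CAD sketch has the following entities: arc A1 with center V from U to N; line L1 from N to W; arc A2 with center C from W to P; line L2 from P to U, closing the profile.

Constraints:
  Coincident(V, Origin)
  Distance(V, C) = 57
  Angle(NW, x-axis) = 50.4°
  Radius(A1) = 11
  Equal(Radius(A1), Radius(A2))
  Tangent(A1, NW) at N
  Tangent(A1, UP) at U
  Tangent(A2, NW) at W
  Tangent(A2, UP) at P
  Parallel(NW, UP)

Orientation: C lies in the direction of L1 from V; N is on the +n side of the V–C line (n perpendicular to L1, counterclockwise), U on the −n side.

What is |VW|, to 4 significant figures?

58.05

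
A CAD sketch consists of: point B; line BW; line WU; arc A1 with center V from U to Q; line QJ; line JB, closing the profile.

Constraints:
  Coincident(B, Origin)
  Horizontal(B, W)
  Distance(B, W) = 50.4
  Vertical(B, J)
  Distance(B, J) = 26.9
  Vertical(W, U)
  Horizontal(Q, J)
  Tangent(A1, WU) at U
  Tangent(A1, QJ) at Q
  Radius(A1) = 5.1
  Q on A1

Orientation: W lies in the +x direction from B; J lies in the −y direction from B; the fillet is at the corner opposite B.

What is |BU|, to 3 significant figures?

54.9

The virtual corner opposite B is at (50.4, -26.9). The tangent condition forces VU to be normal to WU and tangency of A1 to QJ means the radius VQ is perpendicular to QJ, with radius 5.1, so the center V sits 5.1 in from both sides at V = (45.3, -21.8). That places the tangent points at U = (50.4, -21.8) on WU and Q = (45.3, -26.9) on QJ. Then |BU| = |U − B| = 54.9.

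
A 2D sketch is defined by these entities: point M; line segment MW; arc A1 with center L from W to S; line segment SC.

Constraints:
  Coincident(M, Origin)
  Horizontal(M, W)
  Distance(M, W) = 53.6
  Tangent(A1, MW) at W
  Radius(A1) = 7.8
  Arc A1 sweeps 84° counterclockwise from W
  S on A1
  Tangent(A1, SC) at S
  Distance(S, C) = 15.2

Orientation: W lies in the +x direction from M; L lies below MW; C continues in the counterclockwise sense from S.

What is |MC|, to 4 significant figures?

49.47

M is at the origin; M and W share the same y with |MW| = 53.6 and W on the +x side, so W = (53.60, 0.000). The tangent condition forces LW to be normal to MW, so L = W + (0, -7.8) = (53.60, -7.800). On A1, W sits at bearing 90° from L; an 84° counterclockwise sweep puts S at bearing 174°, so S = L + 7.8·(cos 174°, sin 174°) = (45.84, -6.985). Since A1 is tangent to SC there, LS ⟂ SC, so SC runs along (−sin 174°, cos 174°); with |SC| = 15.2, C = (44.25, -22.10). Then |MC| = |C − M| = 49.47.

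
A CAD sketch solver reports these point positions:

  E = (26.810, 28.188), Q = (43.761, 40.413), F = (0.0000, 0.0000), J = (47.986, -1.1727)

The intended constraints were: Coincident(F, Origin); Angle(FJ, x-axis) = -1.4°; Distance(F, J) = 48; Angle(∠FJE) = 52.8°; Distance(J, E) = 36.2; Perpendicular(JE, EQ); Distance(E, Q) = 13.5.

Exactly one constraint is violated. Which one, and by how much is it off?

Distance(E, Q) = 13.5 — off by 7.40.

F = (0.00, 0.00) ✓; FJ at -1.400° ✓; |FJ| = 48.00 ✓; ∠FJE = 52.80° ✓; |JE| = 36.20 ✓; ∠(JE, EQ) = 90.00° ✓; |EQ| = 20.90 ✗.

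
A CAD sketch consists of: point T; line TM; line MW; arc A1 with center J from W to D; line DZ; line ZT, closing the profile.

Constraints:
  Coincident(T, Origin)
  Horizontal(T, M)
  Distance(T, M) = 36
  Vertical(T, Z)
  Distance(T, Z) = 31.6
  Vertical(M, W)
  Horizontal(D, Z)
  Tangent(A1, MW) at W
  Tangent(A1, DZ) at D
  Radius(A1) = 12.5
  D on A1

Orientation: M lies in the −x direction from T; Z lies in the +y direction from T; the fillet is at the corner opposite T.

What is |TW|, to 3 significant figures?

40.8

T is at the origin; TM is horizontal with |TM| = 36.0 and M on the −x side, so M = (-36.0, 0.00). TZ is vertical with |TZ| = 31.6 and Z on the +y side, so Z = (0.00, 31.6). The virtual corner opposite T is at (-36.0, 31.6). Tangency of A1 to MW means the radius JW is perpendicular to MW and tangency of A1 to DZ means the radius JD is perpendicular to DZ, with radius 12.5, so the center J sits 12.5 in from both sides at J = (-23.5, 19.1). That places the tangent points at W = (-36.0, 19.1) on MW and D = (-23.5, 31.6) on DZ. Then |TW| = |W − T| = 40.8.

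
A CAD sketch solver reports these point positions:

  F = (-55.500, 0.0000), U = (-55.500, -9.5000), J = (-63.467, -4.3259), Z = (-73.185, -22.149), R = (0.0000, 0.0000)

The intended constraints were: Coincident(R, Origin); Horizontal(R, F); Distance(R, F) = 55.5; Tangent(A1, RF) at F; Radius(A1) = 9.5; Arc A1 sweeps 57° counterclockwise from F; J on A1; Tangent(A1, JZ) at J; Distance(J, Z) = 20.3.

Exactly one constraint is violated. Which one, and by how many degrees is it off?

Tangent(A1, JZ) at J — off by 4.40°.

R = (0.00, 0.00) ✓; R.y = 0.00, F.y = 0.00 ✓; |RF| = 55.50 ✓; ∠(UF, FR) = 90.00° ✓; |UF| = 9.500 ✓; bearing(U→J) − bearing(U→F) = 57.00° ✓; |UJ| = 9.500 ✓; ∠(UJ, JZ) = 85.60° ✗; |JZ| = 20.30 ✓.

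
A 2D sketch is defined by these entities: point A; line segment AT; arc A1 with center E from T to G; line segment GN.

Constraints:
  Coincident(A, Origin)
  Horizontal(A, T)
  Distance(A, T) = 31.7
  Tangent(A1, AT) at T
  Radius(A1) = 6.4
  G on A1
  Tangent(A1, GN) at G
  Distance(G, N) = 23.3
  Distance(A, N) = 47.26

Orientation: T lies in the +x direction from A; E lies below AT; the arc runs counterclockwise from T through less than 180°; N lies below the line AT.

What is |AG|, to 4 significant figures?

27.59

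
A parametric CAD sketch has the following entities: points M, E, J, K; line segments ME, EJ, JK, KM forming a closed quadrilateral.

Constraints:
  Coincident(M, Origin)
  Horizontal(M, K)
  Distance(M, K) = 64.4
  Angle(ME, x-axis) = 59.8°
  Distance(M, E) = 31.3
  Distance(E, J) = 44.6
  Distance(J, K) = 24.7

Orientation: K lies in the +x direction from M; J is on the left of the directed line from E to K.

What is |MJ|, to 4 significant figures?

65.00

Checks: |EJ| = 44.60 ✓; |JK| = 24.70 ✓.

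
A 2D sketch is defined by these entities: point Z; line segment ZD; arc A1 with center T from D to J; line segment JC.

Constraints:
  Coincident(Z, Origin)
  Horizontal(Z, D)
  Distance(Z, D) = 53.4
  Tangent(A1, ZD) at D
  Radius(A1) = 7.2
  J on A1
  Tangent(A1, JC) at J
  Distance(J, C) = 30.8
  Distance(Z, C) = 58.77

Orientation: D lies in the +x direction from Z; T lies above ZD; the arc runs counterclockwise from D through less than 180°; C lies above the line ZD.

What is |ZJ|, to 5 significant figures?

60.670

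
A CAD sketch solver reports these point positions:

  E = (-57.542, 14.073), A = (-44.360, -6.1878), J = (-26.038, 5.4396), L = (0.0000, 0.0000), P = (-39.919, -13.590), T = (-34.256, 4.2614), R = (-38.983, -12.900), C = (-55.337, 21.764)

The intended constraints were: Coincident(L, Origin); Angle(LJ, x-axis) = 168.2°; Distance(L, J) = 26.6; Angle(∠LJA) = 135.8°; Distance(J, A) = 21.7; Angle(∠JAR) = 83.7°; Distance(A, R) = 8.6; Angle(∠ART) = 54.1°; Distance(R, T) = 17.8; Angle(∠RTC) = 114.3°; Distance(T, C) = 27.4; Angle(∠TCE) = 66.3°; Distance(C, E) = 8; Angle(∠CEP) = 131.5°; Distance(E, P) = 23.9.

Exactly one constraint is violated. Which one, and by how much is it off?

Distance(E, P) = 23.9 — off by 8.90.

L = (0.00, 0.00) ✓; LJ at 168.2° ✓; |LJ| = 26.60 ✓; ∠LJA = 135.8° ✓; |JA| = 21.70 ✓; ∠JAR = 83.70° ✓; |AR| = 8.600 ✓; ∠ART = 54.10° ✓; |RT| = 17.80 ✓; ∠RTC = 114.3° ✓; |TC| = 27.40 ✓; ∠TCE = 66.30° ✓; |CE| = 8.001 ✓; ∠CEP = 131.5° ✓; |EP| = 32.80 ✗.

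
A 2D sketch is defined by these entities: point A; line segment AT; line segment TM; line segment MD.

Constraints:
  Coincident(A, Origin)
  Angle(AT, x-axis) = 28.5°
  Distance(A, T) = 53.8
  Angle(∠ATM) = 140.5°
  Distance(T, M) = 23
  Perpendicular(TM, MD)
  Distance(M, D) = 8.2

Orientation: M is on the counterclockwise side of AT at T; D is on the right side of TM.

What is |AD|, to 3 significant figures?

77.2

A is at the origin; AT runs at 28.5° with length 53.8, so T = 53.8·(cos 28.5°, sin 28.5°) = (47.3, 25.7). ∠ATM = 140.5°, so TM runs at 28.5° + (180° − 140.5°) = 68.0° from the x-axis; with |TM| = 23.0, M = T + 23.0·(cos 68.0°, sin 68.0°) = (55.9, 47.0). TM ⟂ MD; with |MD| = 8.2 on the right of TM, D = M + 8.2·(0.927, -0.375) = (63.5, 43.9). Then |AD| = |D − A| = 77.2.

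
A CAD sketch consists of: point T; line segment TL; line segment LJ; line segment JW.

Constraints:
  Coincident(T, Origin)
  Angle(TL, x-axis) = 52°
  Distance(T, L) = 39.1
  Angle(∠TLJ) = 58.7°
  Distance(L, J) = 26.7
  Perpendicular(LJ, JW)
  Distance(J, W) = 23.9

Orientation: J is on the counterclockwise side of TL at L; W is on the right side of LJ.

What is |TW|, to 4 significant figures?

57.66

T is at the origin; TL runs at 52.0° with length 39.1, so L = 39.1·(cos 52.0°, sin 52.0°) = (24.07, 30.81). ∠TLJ = 58.7°, so LJ runs at 52.0° + (180° − 58.7°) = 173.3° from the x-axis; with |LJ| = 26.7, J = L + 26.7·(cos 173.3°, sin 173.3°) = (-2.445, 33.93). LJ is perpendicular to JW; with |JW| = 23.9 on the right of LJ, W = J + 23.9·(0.1167, 0.9932) = (0.3431, 57.66). Then |TW| = |W − T| = 57.66.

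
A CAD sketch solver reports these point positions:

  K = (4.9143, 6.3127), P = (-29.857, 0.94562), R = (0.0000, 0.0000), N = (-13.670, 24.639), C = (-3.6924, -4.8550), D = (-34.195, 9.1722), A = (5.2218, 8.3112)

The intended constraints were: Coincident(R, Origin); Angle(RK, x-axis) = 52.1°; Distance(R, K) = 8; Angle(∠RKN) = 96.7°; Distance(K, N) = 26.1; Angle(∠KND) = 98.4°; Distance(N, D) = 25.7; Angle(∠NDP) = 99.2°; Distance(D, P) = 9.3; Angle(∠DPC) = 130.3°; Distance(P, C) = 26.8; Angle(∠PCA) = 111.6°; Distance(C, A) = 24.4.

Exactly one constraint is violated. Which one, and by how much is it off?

Distance(C, A) = 24.4 — off by 8.50.

R = (0.00, 0.00) ✓; RK at 52.10° ✓; |RK| = 8.000 ✓; ∠RKN = 96.70° ✓; |KN| = 26.10 ✓; ∠KND = 98.40° ✓; |ND| = 25.70 ✓; ∠NDP = 99.20° ✓; |DP| = 9.300 ✓; ∠DPC = 130.3° ✓; |PC| = 26.80 ✓; ∠PCA = 111.6° ✓; |CA| = 15.90 ✗.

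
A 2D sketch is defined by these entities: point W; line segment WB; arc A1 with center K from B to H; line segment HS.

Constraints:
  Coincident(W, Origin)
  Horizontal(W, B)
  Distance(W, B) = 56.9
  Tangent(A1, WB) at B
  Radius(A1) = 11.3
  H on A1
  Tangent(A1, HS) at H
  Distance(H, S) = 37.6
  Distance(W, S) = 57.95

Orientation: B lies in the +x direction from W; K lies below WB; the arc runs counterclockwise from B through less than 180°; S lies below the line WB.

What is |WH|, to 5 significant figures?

46.732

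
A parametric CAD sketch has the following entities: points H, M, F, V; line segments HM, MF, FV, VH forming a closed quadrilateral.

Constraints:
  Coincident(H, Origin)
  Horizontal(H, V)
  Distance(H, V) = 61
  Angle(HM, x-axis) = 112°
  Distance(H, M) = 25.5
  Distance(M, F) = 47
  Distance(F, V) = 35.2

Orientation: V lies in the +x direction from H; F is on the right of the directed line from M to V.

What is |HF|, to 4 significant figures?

27.24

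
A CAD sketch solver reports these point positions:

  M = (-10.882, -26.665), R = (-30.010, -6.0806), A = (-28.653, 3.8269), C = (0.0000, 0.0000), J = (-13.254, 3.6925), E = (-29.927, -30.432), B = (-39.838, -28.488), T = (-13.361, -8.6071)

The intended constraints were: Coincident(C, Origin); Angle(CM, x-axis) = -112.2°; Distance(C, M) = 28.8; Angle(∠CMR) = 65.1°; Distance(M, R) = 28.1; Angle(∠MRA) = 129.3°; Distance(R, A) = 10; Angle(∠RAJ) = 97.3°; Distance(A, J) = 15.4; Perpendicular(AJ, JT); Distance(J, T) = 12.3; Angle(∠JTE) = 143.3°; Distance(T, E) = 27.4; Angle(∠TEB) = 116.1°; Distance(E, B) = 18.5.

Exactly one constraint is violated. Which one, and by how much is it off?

Distance(E, B) = 18.5 — off by 8.40.

C = (0.00, 0.00) ✓; CM at -112.2° ✓; |CM| = 28.80 ✓; ∠CMR = 65.10° ✓; |MR| = 28.10 ✓; ∠MRA = 129.3° ✓; |RA| = 10.00 ✓; ∠RAJ = 97.30° ✓; |AJ| = 15.40 ✓; ∠(AJ, JT) = 90.00° ✓; |JT| = 12.30 ✓; ∠JTE = 143.3° ✓; |TE| = 27.40 ✓; ∠TEB = 116.1° ✓; |EB| = 10.10 ✗.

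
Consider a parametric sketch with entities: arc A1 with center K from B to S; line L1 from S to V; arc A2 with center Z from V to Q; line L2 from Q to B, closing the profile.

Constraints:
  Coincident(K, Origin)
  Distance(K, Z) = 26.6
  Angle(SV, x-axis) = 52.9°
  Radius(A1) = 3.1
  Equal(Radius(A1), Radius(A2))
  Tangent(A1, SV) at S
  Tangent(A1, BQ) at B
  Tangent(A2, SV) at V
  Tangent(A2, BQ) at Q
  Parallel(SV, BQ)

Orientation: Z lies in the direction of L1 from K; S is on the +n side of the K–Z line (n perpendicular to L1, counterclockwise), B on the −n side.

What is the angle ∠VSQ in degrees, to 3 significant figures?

13.1°

Tangency of A1 to both parallel lines with radius 3.1 puts S and B at K ± 3.1·n: S = (-2.47, 1.87), B = (2.47, -1.87). Equal radii place V and Q the same way about Z: V = Z + 3.1·n = (13.6, 23.1), Q = Z − 3.1·n = (18.5, 19.3). Then cos ∠VSQ = SV·SQ / (|SV||SQ|), giving 13.1°.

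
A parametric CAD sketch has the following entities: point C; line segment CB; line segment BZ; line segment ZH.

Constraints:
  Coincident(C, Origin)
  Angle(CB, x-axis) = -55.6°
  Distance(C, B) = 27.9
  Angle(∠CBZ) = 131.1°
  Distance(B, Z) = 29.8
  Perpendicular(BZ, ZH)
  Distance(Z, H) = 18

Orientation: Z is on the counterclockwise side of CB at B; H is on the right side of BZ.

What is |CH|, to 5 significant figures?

61.971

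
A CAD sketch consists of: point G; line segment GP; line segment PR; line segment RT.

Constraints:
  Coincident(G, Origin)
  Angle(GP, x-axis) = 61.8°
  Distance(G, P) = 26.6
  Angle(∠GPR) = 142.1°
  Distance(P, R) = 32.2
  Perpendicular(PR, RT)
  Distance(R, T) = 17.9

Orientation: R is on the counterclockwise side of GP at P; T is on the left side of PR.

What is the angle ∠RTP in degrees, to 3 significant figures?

60.9°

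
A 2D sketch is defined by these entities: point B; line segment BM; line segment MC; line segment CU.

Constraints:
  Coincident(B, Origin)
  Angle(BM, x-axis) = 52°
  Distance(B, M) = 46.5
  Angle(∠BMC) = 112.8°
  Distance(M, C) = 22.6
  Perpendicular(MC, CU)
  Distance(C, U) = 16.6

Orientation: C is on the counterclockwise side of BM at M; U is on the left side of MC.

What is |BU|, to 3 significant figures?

48.4

B is at the origin; BM runs at 52.0° with length 46.5, so M = 46.5·(cos 52.0°, sin 52.0°) = (28.6, 36.6). ∠BMC = 112.8°, so MC runs at 52.0° + (180° − 112.8°) = 119° from the x-axis; with |MC| = 22.6, C = M + 22.6·(cos 119°, sin 119°) = (17.6, 56.4). MC ⟂ CU; with |CU| = 16.6 on the left of MC, U = C + 16.6·(-0.873, -0.488) = (3.11, 48.3). Then |BU| = |U − B| = 48.4.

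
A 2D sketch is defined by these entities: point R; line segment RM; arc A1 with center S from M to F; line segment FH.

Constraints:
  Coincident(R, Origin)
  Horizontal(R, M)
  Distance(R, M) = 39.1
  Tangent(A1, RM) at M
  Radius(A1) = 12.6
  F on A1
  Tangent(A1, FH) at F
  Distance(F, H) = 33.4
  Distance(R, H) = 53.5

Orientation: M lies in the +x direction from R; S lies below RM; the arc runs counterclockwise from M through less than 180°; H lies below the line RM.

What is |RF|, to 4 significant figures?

29.43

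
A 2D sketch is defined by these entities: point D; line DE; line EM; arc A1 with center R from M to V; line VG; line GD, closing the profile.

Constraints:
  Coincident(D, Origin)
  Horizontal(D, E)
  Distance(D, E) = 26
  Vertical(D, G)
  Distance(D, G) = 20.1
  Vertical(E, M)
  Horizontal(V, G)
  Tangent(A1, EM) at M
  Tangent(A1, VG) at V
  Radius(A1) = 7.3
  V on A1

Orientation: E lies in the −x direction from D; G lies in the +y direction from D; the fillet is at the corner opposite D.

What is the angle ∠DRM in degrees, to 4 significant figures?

145.6°

D is at the origin; DE is horizontal with |DE| = 26.0 and E on the −x side, so E = (-26.00, 0.000). D and G share the same x with |DG| = 20.1 and G on the +y side, so G = (0.000, 20.10). The virtual corner opposite D is at (-26.00, 20.10). A1 meets EM tangentially, so RM is at right angles to EM and since A1 is tangent to VG there, RV ⟂ VG, with radius 7.3, so the center R sits 7.3 in from both sides at R = (-18.70, 12.80). That places the tangent points at M = (-26.00, 12.80) on EM and V = (-18.70, 20.10) on VG. Then cos ∠DRM = RD·RM / (|RD||RM|), giving 145.6°.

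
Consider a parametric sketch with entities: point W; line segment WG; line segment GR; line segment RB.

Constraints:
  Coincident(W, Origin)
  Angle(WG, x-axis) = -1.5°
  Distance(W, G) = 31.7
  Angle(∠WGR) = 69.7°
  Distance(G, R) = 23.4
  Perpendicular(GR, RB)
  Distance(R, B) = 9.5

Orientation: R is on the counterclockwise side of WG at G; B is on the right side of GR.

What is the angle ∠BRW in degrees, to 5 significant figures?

157.36°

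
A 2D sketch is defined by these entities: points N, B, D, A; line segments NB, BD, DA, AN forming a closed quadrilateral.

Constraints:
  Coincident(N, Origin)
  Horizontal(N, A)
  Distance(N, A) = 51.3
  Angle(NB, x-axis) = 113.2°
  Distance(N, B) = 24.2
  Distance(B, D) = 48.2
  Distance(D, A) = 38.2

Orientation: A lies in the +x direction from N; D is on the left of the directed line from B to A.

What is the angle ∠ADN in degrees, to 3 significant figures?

68.4°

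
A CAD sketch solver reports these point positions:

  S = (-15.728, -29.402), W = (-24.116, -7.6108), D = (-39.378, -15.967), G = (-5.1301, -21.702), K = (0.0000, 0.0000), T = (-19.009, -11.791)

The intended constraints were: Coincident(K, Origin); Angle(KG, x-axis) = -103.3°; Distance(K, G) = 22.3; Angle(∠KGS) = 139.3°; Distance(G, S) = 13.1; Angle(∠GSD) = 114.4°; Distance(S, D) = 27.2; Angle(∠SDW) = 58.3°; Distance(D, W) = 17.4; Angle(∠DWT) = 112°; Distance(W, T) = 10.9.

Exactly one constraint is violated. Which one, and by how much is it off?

Distance(W, T) = 10.9 — off by 4.30.

K = (0.00, 0.00) ✓; KG at -103.3° ✓; |KG| = 22.30 ✓; ∠KGS = 139.3° ✓; |GS| = 13.10 ✓; ∠GSD = 114.4° ✓; |SD| = 27.20 ✓; ∠SDW = 58.30° ✓; |DW| = 17.40 ✓; ∠DWT = 112.0° ✓; |WT| = 6.600 ✗.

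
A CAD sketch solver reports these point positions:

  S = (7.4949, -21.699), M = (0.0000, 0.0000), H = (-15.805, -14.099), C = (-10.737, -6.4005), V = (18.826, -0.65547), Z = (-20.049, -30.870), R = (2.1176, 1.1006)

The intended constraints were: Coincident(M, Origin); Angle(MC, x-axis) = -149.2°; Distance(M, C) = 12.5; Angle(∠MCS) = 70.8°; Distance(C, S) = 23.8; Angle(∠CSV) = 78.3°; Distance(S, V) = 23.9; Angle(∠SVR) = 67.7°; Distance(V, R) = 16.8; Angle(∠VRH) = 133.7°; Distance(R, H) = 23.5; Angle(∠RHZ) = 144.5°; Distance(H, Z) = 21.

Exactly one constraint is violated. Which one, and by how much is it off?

Distance(H, Z) = 21 — off by 3.70.

M = (0.00, 0.00) ✓; MC at -149.2° ✓; |MC| = 12.50 ✓; ∠MCS = 70.80° ✓; |CS| = 23.80 ✓; ∠CSV = 78.30° ✓; |SV| = 23.90 ✓; ∠SVR = 67.70° ✓; |VR| = 16.80 ✓; ∠VRH = 133.7° ✓; |RH| = 23.50 ✓; ∠RHZ = 144.5° ✓; |HZ| = 17.30 ✗.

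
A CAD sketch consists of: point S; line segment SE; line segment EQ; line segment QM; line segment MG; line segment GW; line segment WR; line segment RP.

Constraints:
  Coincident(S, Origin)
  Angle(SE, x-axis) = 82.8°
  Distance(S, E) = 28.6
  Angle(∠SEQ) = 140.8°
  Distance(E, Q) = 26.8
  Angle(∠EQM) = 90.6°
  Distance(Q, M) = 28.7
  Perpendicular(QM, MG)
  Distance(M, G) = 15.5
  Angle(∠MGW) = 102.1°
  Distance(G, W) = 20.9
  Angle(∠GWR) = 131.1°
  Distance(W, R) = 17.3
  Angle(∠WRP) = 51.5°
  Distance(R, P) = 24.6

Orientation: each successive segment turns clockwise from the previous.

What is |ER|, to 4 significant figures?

18.08

∠MGW = 102.1° gives GW at 146.3° from the x-axis; with |GW| = 20.9, W = (14.50, 27.07). ∠GWR = 131.1° gives WR at 97.40° from the x-axis; with |WR| = 17.3, R = (12.27, 44.23). Then |ER| = |R − E| = 18.08.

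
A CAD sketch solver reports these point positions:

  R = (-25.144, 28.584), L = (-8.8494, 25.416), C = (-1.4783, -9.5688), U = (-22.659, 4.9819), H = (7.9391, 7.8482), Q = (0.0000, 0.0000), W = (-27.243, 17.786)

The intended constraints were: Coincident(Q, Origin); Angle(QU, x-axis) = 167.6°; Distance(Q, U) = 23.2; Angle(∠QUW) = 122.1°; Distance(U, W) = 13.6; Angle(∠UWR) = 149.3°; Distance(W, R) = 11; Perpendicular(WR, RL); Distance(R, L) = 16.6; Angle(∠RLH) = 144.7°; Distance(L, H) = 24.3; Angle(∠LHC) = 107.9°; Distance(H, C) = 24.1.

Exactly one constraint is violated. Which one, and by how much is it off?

Distance(H, C) = 24.1 — off by 4.30.

Q = (0.00, 0.00) ✓; QU at 167.6° ✓; |QU| = 23.20 ✓; ∠QUW = 122.1° ✓; |UW| = 13.60 ✓; ∠UWR = 149.3° ✓; |WR| = 11.00 ✓; ∠(WR, RL) = 90.00° ✓; |RL| = 16.60 ✓; ∠RLH = 144.7° ✓; |LH| = 24.30 ✓; ∠LHC = 107.9° ✓; |HC| = 19.80 ✗.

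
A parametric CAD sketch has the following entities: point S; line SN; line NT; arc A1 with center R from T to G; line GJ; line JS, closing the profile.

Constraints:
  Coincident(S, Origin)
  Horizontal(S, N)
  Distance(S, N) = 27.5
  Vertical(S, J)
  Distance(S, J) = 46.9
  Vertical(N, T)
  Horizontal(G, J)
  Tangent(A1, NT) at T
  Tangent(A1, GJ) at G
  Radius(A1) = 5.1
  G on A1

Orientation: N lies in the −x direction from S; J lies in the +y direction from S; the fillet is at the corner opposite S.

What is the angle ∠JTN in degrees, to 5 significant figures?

100.51°

S is at the origin; SN is horizontal with |SN| = 27.5 and N on the −x side, so N = (-27.500, 0.0000). SJ is vertical with |SJ| = 46.9 and J on the +y side, so J = (0.0000, 46.900). The virtual corner opposite S is at (-27.500, 46.900). Tangency of A1 to NT means the radius RT is perpendicular to NT and the tangent condition forces RG to be normal to GJ, with radius 5.1, so the center R sits 5.1 in from both sides at R = (-22.400, 41.800). That places the tangent points at T = (-27.500, 41.800) on NT and G = (-22.400, 46.900) on GJ. Then cos ∠JTN = TJ·TN / (|TJ||TN|), giving 100.51°.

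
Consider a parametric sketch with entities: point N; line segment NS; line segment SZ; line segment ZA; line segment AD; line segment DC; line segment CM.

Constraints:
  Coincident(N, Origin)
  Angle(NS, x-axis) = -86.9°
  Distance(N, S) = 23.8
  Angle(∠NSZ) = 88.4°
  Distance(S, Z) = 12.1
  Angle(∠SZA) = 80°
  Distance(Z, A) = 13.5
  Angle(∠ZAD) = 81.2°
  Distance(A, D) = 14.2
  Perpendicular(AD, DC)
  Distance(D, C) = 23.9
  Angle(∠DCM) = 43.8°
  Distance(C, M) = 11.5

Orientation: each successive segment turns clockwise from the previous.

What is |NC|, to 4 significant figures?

37.85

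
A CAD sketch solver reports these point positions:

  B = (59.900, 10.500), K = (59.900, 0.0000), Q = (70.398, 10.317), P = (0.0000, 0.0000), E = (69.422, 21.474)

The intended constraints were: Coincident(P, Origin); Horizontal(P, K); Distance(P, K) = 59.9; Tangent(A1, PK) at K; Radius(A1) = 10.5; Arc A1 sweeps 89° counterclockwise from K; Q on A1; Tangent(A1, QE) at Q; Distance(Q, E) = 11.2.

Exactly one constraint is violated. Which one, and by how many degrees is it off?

Tangent(A1, QE) at Q — off by 6.00°.

P = (0.00, 0.00) ✓; P.y = 0.00, K.y = 0.00 ✓; |PK| = 59.90 ✓; ∠(BK, KP) = 90.00° ✓; |BK| = 10.50 ✓; bearing(B→Q) − bearing(B→K) = 89.00° ✓; |BQ| = 10.50 ✓; ∠(BQ, QE) = 84.00° ✗; |QE| = 11.20 ✓.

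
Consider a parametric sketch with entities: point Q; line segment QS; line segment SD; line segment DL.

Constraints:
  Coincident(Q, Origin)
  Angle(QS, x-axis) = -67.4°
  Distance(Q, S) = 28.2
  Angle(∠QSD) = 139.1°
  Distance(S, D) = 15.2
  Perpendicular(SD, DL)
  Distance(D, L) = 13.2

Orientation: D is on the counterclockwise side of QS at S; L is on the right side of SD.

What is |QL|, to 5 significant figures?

48.332

Q is at the origin; QS runs at -67.4° with length 28.2, so S = 28.2·(cos -67.4°, sin -67.4°) = (10.837, -26.035). ∠QSD = 139.1°, so SD runs at -67.4° + (180° − 139.1°) = -26.500° from the x-axis; with |SD| = 15.2, D = S + 15.2·(cos -26.500°, sin -26.500°) = (24.440, -32.817). The perpendicularity gives DL at right angles to SD; with |DL| = 13.2 on the right of SD, L = D + 13.2·(-0.44620, -0.89493) = (18.550, -44.630). Then |QL| = |L − Q| = 48.332.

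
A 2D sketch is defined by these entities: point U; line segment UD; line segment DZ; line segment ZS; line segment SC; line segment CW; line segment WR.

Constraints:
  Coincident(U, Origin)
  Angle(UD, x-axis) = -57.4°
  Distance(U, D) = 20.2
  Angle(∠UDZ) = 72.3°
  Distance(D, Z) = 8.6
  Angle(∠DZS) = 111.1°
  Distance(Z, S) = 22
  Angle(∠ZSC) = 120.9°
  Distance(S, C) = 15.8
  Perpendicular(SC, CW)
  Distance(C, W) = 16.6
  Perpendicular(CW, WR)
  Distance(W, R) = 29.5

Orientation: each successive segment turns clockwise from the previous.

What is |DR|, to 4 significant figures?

11.88

The perpendicularity gives CW at right angles to SC, so CW runs at -23.10°; with |CW| = 16.6, W = (11.11, 6.590). CW ⟂ WR, so WR runs at -113.1°; with |WR| = 29.5, R = (-0.4649, -20.54). Then |DR| = |R − D| = 11.88.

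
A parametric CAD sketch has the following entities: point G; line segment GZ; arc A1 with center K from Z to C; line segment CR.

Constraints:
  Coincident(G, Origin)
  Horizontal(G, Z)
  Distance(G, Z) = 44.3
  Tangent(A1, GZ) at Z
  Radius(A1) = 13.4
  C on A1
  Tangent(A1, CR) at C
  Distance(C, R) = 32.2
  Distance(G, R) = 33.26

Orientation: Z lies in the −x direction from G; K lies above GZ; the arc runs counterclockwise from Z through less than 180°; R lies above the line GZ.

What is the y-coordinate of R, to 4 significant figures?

30.27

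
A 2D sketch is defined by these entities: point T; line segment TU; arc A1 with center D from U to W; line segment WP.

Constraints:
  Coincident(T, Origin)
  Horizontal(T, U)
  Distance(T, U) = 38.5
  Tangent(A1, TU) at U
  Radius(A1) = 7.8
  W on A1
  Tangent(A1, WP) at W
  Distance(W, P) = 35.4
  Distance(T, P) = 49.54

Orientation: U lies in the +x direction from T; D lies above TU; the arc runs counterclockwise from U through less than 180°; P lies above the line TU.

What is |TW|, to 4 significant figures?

46.67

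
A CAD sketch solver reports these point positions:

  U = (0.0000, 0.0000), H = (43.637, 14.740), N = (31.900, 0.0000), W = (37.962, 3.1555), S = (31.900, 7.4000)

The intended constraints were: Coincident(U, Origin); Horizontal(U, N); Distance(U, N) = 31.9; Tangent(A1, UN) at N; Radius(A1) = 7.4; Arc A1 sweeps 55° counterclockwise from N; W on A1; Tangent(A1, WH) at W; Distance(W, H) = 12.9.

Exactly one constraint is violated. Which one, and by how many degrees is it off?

Tangent(A1, WH) at W — off by 8.90°.

U = (0.00, 0.00) ✓; U.y = 0.00, N.y = 0.00 ✓; |UN| = 31.90 ✓; ∠(SN, NU) = 90.00° ✓; |SN| = 7.400 ✓; bearing(S→W) − bearing(S→N) = 55.00° ✓; |SW| = 7.400 ✓; ∠(SW, WH) = 81.10° ✗; |WH| = 12.90 ✓.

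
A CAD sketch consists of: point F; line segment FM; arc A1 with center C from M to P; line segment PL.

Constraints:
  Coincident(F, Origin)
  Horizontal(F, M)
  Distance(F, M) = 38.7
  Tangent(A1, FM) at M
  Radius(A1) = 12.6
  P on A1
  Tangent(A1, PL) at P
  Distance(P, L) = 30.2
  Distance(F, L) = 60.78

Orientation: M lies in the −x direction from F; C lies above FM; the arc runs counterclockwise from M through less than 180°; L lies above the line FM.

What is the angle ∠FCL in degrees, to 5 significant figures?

111.29°

Checks: |CP| = 12.60 ✓; ∠(CP, PL) = 90.00° ✓; |PL| = 30.20 ✓; |FL| = 60.78 ✓.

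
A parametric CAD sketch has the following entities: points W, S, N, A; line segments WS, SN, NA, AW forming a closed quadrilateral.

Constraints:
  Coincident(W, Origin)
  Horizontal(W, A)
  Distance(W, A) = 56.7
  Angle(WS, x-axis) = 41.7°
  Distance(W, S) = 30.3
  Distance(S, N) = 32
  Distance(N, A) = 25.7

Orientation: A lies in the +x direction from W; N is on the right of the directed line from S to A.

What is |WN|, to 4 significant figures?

34.57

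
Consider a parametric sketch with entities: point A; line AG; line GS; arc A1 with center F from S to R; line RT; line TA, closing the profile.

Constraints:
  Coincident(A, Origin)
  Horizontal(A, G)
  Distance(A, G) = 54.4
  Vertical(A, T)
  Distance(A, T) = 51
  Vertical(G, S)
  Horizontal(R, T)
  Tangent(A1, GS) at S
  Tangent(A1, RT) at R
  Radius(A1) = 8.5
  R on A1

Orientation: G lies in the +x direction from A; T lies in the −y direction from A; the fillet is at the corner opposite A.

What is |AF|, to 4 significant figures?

62.55

AT is vertical with |AT| = 51.0 and T on the −y side, so T = (0.000, -51.00). The virtual corner opposite A is at (54.40, -51.00). A1 meets GS tangentially, so FS is at right angles to GS and the tangent condition forces FR to be normal to RT, with radius 8.5, so the center F sits 8.5 in from both sides at F = (45.90, -42.50). Then |AF| = |F − A| = 62.55.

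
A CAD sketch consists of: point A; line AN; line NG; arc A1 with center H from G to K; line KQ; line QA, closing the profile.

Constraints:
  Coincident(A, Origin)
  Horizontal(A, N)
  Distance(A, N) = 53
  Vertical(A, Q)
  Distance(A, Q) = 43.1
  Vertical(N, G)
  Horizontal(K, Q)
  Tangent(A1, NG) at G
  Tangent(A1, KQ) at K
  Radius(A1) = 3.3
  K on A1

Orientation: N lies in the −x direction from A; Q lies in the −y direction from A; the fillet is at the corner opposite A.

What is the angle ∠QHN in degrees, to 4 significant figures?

98.54°

A is at the origin; AN is horizontal with |AN| = 53.0 and N on the −x side, so N = (-53.00, 0.000). A and Q share the same x with |AQ| = 43.1 and Q on the −y side, so Q = (0.000, -43.10). The virtual corner opposite A is at (-53.00, -43.10). The tangent condition forces HG to be normal to NG and tangency of A1 to KQ means the radius HK is perpendicular to KQ, with radius 3.3, so the center H sits 3.3 in from both sides at H = (-49.70, -39.80). Then cos ∠QHN = HQ·HN / (|HQ||HN|), giving 98.54°.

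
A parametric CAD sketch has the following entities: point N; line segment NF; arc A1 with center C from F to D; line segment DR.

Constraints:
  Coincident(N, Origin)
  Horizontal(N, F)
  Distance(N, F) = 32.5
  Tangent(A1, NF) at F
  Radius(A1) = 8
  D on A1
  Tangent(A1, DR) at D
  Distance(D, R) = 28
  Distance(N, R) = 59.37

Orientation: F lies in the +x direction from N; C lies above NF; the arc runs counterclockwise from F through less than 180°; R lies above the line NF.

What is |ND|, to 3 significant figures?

40.1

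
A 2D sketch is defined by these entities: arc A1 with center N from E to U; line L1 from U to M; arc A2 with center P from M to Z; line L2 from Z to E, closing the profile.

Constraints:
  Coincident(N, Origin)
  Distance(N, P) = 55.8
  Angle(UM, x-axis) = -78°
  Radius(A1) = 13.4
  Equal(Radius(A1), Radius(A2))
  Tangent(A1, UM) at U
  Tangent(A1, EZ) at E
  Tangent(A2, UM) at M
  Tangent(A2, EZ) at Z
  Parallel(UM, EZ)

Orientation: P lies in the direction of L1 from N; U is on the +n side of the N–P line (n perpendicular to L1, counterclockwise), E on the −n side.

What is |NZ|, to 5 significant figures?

57.386

The slot axis is L1's direction at -78.0°, so u = (cos -78.0°, sin -78.0°) = (0.20791, -0.97815) and n = (−sin -78.0°, cos -78.0°) = (0.97815, 0.20791). N is at the origin and P lies 55.8 along u from N, so P = 55.8·u = (11.601, -54.581). Tangency of A1 to both parallel lines with radius 13.4 puts U and E at N ± 13.4·n: U = (13.107, 2.7860), E = (-13.107, -2.7860). Equal radii place M and Z the same way about P: M = P + 13.4·n = (24.709, -51.795), Z = P − 13.4·n = (-1.5057, -57.367). Then |NZ| = |Z − N| = 57.386.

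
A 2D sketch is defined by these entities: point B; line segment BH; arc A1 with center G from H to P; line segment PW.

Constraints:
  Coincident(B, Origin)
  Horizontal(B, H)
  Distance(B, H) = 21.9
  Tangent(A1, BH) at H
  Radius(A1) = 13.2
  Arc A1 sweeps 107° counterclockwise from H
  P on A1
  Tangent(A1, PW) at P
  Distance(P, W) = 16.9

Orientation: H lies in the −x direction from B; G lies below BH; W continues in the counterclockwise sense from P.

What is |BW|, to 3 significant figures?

44.5

B is at the origin; BH is horizontal with |BH| = 21.9 and H on the −x side, so H = (-21.9, 0.00). Since A1 is tangent to BH there, GH ⟂ BH, so G = H + (0, -13.2) = (-21.9, -13.2). On A1, H sits at bearing 90° from G; a 107° counterclockwise sweep puts P at bearing 197°, so P = G + 13.2·(cos 197°, sin 197°) = (-34.5, -17.1). Since A1 is tangent to PW there, GP ⟂ PW, so PW runs along (−sin 197°, cos 197°); with |PW| = 16.9, W = (-29.6, -33.2). Then |BW| = |W − B| = 44.5.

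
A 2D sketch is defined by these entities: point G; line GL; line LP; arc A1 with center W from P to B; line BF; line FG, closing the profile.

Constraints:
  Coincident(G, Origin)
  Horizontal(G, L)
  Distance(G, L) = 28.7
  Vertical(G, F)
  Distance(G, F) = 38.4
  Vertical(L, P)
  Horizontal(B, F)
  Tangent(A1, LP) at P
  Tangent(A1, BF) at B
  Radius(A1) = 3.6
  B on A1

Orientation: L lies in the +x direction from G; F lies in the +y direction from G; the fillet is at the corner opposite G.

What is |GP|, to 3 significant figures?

45.1

G is at the origin; G and L share the same y with |GL| = 28.7 and L on the +x side, so L = (28.7, 0.00). G and F share the same x with |GF| = 38.4 and F on the +y side, so F = (0.00, 38.4). The virtual corner opposite G is at (28.7, 38.4). Since A1 is tangent to LP there, WP ⟂ LP and A1 meets BF tangentially, so WB is at right angles to BF, with radius 3.6, so the center W sits 3.6 in from both sides at W = (25.1, 34.8). That places the tangent points at P = (28.7, 34.8) on LP and B = (25.1, 38.4) on BF. Then |GP| = |P − G| = 45.1.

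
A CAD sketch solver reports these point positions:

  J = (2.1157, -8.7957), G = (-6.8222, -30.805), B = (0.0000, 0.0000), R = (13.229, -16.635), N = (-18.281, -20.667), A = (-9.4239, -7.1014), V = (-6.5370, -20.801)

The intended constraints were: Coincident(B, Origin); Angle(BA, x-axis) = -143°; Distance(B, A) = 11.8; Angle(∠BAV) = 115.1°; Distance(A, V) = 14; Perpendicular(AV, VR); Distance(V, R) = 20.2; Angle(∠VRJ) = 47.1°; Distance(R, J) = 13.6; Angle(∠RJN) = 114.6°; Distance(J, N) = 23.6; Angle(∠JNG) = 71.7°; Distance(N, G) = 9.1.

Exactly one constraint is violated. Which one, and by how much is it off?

Distance(N, G) = 9.1 — off by 6.20.

B = (0.00, 0.00) ✓; BA at -143.0° ✓; |BA| = 11.80 ✓; ∠BAV = 115.1° ✓; |AV| = 14.00 ✓; ∠(AV, VR) = 90.00° ✓; |VR| = 20.20 ✓; ∠VRJ = 47.10° ✓; |RJ| = 13.60 ✓; ∠RJN = 114.6° ✓; |JN| = 23.60 ✓; ∠JNG = 71.70° ✓; |NG| = 15.30 ✗.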